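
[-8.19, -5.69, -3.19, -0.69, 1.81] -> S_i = -8.19 + 2.50*i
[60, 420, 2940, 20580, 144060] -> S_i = 60*7^i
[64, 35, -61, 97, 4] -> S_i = Random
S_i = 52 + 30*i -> [52, 82, 112, 142, 172]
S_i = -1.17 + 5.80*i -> [-1.17, 4.63, 10.43, 16.23, 22.03]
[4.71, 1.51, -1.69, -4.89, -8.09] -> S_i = 4.71 + -3.20*i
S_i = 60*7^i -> [60, 420, 2940, 20580, 144060]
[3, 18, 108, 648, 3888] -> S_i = 3*6^i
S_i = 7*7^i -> [7, 49, 343, 2401, 16807]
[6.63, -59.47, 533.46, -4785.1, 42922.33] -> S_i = 6.63*(-8.97)^i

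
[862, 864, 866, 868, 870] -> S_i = 862 + 2*i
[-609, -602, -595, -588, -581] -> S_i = -609 + 7*i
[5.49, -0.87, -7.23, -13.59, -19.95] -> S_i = 5.49 + -6.36*i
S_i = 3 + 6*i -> [3, 9, 15, 21, 27]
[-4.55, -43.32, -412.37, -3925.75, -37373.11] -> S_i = -4.55*9.52^i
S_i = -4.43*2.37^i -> [-4.43, -10.5, -24.88, -58.97, -139.76]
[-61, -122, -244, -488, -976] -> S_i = -61*2^i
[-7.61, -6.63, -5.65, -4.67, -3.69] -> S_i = -7.61 + 0.98*i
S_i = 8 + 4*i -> [8, 12, 16, 20, 24]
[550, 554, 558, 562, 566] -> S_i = 550 + 4*i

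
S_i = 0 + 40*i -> [0, 40, 80, 120, 160]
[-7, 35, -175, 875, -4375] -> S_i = -7*-5^i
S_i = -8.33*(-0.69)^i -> [-8.33, 5.75, -3.97, 2.74, -1.89]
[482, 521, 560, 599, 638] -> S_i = 482 + 39*i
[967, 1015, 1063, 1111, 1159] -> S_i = 967 + 48*i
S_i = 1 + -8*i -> [1, -7, -15, -23, -31]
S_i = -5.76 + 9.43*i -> [-5.76, 3.67, 13.1, 22.53, 31.96]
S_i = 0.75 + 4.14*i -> [0.75, 4.89, 9.03, 13.17, 17.31]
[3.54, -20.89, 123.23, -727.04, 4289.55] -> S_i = 3.54*(-5.90)^i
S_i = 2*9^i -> [2, 18, 162, 1458, 13122]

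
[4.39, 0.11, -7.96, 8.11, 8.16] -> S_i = Random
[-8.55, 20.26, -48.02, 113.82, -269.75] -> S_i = -8.55*(-2.37)^i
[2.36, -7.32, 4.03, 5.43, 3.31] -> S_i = Random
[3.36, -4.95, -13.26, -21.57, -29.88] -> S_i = 3.36 + -8.31*i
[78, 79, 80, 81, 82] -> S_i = 78 + 1*i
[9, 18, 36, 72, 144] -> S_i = 9*2^i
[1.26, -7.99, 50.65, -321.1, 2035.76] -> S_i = 1.26*(-6.34)^i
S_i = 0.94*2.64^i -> [0.94, 2.48, 6.55, 17.3, 45.66]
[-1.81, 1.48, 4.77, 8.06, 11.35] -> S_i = -1.81 + 3.29*i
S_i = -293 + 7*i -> [-293, -286, -279, -272, -265]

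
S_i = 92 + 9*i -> [92, 101, 110, 119, 128]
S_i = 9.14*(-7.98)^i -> [9.14, -72.94, 582.04, -4644.67, 37064.47]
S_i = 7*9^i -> [7, 63, 567, 5103, 45927]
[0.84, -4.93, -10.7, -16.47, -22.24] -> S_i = 0.84 + -5.77*i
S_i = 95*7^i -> [95, 665, 4655, 32585, 228095]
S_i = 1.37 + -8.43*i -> [1.37, -7.06, -15.49, -23.92, -32.35]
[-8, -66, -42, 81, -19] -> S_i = Random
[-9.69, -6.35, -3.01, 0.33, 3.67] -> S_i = -9.69 + 3.34*i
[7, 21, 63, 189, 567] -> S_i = 7*3^i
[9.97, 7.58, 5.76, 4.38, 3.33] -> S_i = 9.97*0.76^i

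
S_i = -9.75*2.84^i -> [-9.75, -27.69, -78.64, -223.34, -634.28]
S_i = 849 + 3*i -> [849, 852, 855, 858, 861]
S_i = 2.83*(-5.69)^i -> [2.83, -16.1, 91.62, -521.34, 2966.44]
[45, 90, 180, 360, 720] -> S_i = 45*2^i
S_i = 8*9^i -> [8, 72, 648, 5832, 52488]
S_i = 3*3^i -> [3, 9, 27, 81, 243]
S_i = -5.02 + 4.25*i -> [-5.02, -0.77, 3.48, 7.73, 11.98]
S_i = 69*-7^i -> [69, -483, 3381, -23667, 165669]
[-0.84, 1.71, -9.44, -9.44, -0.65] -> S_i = Random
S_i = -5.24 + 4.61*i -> [-5.24, -0.63, 3.98, 8.59, 13.2]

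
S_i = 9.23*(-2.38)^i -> [9.23, -21.97, 52.28, -124.43, 296.15]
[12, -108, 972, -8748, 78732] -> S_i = 12*-9^i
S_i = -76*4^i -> [-76, -304, -1216, -4864, -19456]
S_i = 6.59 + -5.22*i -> [6.59, 1.37, -3.85, -9.07, -14.29]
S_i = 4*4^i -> [4, 16, 64, 256, 1024]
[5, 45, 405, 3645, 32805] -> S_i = 5*9^i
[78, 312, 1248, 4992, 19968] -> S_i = 78*4^i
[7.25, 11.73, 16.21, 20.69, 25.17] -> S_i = 7.25 + 4.48*i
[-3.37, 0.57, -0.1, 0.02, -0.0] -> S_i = -3.37*(-0.17)^i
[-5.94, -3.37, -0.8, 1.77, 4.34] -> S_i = -5.94 + 2.57*i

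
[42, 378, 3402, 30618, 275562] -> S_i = 42*9^i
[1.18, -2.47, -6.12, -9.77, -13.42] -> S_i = 1.18 + -3.65*i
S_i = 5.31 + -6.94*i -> [5.31, -1.63, -8.57, -15.51, -22.45]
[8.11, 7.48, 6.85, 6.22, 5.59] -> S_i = 8.11 + -0.63*i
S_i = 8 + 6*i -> [8, 14, 20, 26, 32]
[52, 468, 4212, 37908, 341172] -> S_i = 52*9^i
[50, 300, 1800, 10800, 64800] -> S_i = 50*6^i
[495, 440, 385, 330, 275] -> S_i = 495 + -55*i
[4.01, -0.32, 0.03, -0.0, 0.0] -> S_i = 4.01*(-0.08)^i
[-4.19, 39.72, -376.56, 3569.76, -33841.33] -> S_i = -4.19*(-9.48)^i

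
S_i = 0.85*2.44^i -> [0.85, 2.07, 5.06, 12.35, 30.13]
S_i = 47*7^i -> [47, 329, 2303, 16121, 112847]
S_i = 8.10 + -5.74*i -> [8.1, 2.36, -3.38, -9.12, -14.86]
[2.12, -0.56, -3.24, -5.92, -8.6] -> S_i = 2.12 + -2.68*i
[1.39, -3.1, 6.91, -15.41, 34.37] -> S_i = 1.39*(-2.23)^i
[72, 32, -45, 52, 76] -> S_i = Random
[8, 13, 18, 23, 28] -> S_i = 8 + 5*i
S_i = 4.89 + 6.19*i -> [4.89, 11.08, 17.27, 23.46, 29.65]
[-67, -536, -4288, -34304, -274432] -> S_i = -67*8^i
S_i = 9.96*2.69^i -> [9.96, 26.79, 72.07, 193.87, 521.52]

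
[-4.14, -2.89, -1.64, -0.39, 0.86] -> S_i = -4.14 + 1.25*i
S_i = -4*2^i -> [-4, -8, -16, -32, -64]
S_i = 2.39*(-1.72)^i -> [2.39, -4.11, 7.07, -12.16, 20.92]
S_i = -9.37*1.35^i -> [-9.37, -12.65, -17.08, -23.05, -31.12]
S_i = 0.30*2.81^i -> [0.3, 0.84, 2.37, 6.66, 18.7]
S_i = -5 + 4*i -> [-5, -1, 3, 7, 11]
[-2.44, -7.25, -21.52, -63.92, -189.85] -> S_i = -2.44*2.97^i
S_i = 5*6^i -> [5, 30, 180, 1080, 6480]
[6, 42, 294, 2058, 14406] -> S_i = 6*7^i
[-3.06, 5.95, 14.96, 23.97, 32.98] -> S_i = -3.06 + 9.01*i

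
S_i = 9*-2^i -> [9, -18, 36, -72, 144]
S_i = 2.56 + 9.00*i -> [2.56, 11.56, 20.56, 29.56, 38.56]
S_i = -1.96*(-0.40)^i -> [-1.96, 0.78, -0.31, 0.13, -0.05]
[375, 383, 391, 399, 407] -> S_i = 375 + 8*i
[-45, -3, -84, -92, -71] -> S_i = Random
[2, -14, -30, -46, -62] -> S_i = 2 + -16*i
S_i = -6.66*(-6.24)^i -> [-6.66, 41.56, -259.32, 1618.18, -10097.47]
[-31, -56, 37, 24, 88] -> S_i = Random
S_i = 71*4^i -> [71, 284, 1136, 4544, 18176]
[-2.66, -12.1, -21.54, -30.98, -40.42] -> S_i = -2.66 + -9.44*i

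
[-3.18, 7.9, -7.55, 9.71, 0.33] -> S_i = Random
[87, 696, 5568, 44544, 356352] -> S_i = 87*8^i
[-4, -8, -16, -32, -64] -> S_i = -4*2^i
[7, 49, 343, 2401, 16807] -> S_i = 7*7^i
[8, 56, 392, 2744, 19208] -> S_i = 8*7^i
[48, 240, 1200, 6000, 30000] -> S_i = 48*5^i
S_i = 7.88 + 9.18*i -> [7.88, 17.06, 26.24, 35.42, 44.6]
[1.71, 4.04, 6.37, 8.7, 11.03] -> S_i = 1.71 + 2.33*i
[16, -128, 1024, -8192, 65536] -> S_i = 16*-8^i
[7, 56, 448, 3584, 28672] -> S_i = 7*8^i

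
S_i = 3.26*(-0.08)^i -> [3.26, -0.26, 0.02, -0.0, 0.0]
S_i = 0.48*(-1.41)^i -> [0.48, -0.68, 0.95, -1.35, 1.9]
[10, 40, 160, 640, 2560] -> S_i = 10*4^i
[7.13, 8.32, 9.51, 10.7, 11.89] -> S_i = 7.13 + 1.19*i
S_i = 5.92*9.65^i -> [5.92, 57.13, 551.29, 5319.9, 51337.06]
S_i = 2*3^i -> [2, 6, 18, 54, 162]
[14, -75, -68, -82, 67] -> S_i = Random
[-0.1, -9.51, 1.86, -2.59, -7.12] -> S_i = Random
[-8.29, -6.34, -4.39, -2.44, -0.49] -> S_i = -8.29 + 1.95*i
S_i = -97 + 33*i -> [-97, -64, -31, 2, 35]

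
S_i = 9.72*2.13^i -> [9.72, 20.7, 44.1, 93.93, 200.07]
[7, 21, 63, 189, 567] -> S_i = 7*3^i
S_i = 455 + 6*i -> [455, 461, 467, 473, 479]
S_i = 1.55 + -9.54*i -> [1.55, -7.99, -17.53, -27.07, -36.61]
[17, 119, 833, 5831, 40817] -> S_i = 17*7^i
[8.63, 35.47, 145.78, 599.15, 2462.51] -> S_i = 8.63*4.11^i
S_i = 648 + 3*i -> [648, 651, 654, 657, 660]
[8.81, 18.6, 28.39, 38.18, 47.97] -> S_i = 8.81 + 9.79*i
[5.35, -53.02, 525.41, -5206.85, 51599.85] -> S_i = 5.35*(-9.91)^i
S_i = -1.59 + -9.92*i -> [-1.59, -11.51, -21.43, -31.35, -41.27]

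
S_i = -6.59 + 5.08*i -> [-6.59, -1.51, 3.57, 8.65, 13.73]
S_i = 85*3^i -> [85, 255, 765, 2295, 6885]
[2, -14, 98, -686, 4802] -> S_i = 2*-7^i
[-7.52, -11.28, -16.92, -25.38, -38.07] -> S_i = -7.52*1.50^i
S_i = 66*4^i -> [66, 264, 1056, 4224, 16896]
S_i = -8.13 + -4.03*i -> [-8.13, -12.16, -16.19, -20.22, -24.25]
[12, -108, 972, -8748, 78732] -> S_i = 12*-9^i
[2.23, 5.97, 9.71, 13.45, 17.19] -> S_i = 2.23 + 3.74*i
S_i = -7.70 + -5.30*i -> [-7.7, -13.0, -18.3, -23.6, -28.9]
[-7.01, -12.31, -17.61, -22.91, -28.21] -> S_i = -7.01 + -5.30*i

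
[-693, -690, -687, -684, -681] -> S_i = -693 + 3*i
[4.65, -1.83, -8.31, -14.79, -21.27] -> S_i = 4.65 + -6.48*i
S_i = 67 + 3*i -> [67, 70, 73, 76, 79]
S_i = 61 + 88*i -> [61, 149, 237, 325, 413]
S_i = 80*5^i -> [80, 400, 2000, 10000, 50000]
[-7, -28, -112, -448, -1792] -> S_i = -7*4^i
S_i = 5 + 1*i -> [5, 6, 7, 8, 9]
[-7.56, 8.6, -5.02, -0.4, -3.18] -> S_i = Random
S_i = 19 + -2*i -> [19, 17, 15, 13, 11]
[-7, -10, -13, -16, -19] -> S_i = -7 + -3*i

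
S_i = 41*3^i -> [41, 123, 369, 1107, 3321]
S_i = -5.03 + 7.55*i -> [-5.03, 2.52, 10.07, 17.62, 25.17]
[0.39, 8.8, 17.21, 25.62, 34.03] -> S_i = 0.39 + 8.41*i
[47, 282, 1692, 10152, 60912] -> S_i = 47*6^i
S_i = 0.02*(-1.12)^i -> [0.02, -0.02, 0.03, -0.03, 0.03]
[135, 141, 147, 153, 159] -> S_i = 135 + 6*i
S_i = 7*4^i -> [7, 28, 112, 448, 1792]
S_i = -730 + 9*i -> [-730, -721, -712, -703, -694]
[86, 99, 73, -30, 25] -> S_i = Random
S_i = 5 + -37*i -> [5, -32, -69, -106, -143]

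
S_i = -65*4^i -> [-65, -260, -1040, -4160, -16640]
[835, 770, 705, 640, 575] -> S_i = 835 + -65*i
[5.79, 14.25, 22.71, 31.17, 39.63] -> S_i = 5.79 + 8.46*i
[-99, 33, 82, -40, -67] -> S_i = Random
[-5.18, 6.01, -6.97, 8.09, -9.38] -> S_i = -5.18*(-1.16)^i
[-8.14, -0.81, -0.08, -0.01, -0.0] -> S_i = -8.14*0.10^i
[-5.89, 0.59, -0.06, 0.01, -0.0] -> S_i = -5.89*(-0.10)^i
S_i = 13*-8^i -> [13, -104, 832, -6656, 53248]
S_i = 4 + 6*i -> [4, 10, 16, 22, 28]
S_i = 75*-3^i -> [75, -225, 675, -2025, 6075]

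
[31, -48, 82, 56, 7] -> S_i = Random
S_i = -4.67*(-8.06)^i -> [-4.67, 37.64, -303.38, 2445.24, -19708.66]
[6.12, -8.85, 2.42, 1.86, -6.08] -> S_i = Random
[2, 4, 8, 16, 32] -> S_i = 2*2^i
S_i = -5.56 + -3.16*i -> [-5.56, -8.72, -11.88, -15.04, -18.2]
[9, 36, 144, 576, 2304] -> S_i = 9*4^i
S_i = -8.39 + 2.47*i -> [-8.39, -5.92, -3.45, -0.98, 1.49]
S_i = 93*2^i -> [93, 186, 372, 744, 1488]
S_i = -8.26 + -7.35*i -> [-8.26, -15.61, -22.96, -30.31, -37.66]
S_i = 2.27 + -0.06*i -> [2.27, 2.21, 2.15, 2.09, 2.03]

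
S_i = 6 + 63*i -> [6, 69, 132, 195, 258]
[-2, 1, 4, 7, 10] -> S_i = -2 + 3*i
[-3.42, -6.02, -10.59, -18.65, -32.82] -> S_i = -3.42*1.76^i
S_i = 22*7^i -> [22, 154, 1078, 7546, 52822]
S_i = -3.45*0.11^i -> [-3.45, -0.38, -0.04, -0.0, -0.0]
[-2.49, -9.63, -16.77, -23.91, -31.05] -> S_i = -2.49 + -7.14*i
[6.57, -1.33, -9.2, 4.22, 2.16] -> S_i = Random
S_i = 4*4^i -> [4, 16, 64, 256, 1024]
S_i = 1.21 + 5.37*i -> [1.21, 6.58, 11.95, 17.32, 22.69]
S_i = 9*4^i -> [9, 36, 144, 576, 2304]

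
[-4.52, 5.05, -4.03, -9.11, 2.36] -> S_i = Random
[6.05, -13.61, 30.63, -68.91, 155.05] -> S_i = 6.05*(-2.25)^i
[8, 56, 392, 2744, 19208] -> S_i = 8*7^i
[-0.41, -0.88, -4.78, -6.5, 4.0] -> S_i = Random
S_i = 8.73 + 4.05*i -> [8.73, 12.78, 16.83, 20.88, 24.93]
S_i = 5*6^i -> [5, 30, 180, 1080, 6480]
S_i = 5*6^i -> [5, 30, 180, 1080, 6480]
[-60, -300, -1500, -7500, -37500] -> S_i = -60*5^i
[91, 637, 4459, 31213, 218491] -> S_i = 91*7^i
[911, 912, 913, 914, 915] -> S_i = 911 + 1*i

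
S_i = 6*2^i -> [6, 12, 24, 48, 96]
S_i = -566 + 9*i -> [-566, -557, -548, -539, -530]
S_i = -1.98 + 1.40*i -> [-1.98, -0.58, 0.82, 2.22, 3.62]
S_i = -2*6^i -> [-2, -12, -72, -432, -2592]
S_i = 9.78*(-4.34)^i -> [9.78, -42.45, 184.21, -799.48, 3469.75]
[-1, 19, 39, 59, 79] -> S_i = -1 + 20*i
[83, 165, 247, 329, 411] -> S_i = 83 + 82*i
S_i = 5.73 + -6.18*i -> [5.73, -0.45, -6.63, -12.81, -18.99]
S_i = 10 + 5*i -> [10, 15, 20, 25, 30]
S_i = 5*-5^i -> [5, -25, 125, -625, 3125]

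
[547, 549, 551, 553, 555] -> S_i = 547 + 2*i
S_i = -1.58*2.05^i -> [-1.58, -3.24, -6.64, -13.61, -27.9]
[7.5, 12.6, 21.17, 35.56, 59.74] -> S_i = 7.50*1.68^i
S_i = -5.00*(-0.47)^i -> [-5.0, 2.35, -1.1, 0.52, -0.24]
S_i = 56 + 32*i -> [56, 88, 120, 152, 184]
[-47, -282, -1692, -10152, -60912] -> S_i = -47*6^i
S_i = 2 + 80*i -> [2, 82, 162, 242, 322]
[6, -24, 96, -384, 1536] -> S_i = 6*-4^i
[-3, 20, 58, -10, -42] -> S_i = Random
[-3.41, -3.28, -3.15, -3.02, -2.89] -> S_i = -3.41 + 0.13*i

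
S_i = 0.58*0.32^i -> [0.58, 0.19, 0.06, 0.02, 0.01]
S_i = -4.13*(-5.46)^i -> [-4.13, 22.55, -123.12, 672.25, -3670.46]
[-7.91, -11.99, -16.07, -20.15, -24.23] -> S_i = -7.91 + -4.08*i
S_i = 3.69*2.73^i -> [3.69, 10.07, 27.5, 75.08, 204.96]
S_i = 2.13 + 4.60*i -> [2.13, 6.73, 11.33, 15.93, 20.53]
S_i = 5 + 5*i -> [5, 10, 15, 20, 25]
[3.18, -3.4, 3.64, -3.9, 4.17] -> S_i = 3.18*(-1.07)^i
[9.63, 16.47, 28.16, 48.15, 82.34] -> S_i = 9.63*1.71^i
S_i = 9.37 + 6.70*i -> [9.37, 16.07, 22.77, 29.47, 36.17]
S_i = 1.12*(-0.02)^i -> [1.12, -0.02, 0.0, -0.0, 0.0]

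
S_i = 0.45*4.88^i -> [0.45, 2.2, 10.72, 52.3, 255.21]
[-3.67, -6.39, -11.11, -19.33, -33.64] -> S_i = -3.67*1.74^i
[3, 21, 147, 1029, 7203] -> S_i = 3*7^i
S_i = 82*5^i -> [82, 410, 2050, 10250, 51250]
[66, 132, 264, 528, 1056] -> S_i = 66*2^i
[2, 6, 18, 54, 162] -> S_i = 2*3^i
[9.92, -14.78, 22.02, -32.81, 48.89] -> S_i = 9.92*(-1.49)^i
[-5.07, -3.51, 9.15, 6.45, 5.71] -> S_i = Random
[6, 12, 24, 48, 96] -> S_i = 6*2^i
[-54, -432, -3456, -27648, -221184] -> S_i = -54*8^i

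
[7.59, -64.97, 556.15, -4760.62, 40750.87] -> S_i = 7.59*(-8.56)^i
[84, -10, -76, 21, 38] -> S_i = Random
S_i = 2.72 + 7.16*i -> [2.72, 9.88, 17.04, 24.2, 31.36]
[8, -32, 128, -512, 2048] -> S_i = 8*-4^i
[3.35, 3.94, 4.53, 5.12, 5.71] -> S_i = 3.35 + 0.59*i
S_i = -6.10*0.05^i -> [-6.1, -0.3, -0.02, -0.0, -0.0]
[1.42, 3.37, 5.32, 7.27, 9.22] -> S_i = 1.42 + 1.95*i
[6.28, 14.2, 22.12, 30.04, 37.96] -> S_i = 6.28 + 7.92*i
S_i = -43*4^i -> [-43, -172, -688, -2752, -11008]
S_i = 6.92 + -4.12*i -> [6.92, 2.8, -1.32, -5.44, -9.56]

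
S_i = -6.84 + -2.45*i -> [-6.84, -9.29, -11.74, -14.19, -16.64]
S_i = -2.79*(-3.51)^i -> [-2.79, 9.79, -34.37, 120.65, -423.48]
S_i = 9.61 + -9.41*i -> [9.61, 0.2, -9.21, -18.62, -28.03]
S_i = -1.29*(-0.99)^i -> [-1.29, 1.28, -1.26, 1.25, -1.24]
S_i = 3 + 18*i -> [3, 21, 39, 57, 75]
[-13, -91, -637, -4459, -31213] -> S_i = -13*7^i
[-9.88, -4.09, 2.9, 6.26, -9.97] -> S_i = Random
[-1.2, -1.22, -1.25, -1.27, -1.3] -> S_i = -1.20*1.02^i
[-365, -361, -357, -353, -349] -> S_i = -365 + 4*i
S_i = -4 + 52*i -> [-4, 48, 100, 152, 204]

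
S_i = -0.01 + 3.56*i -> [-0.01, 3.55, 7.11, 10.67, 14.23]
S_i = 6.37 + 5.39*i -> [6.37, 11.76, 17.15, 22.54, 27.93]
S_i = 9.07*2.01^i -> [9.07, 18.23, 36.64, 73.65, 148.04]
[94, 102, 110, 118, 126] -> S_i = 94 + 8*i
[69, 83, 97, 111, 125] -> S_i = 69 + 14*i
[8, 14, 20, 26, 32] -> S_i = 8 + 6*i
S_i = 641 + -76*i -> [641, 565, 489, 413, 337]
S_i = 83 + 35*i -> [83, 118, 153, 188, 223]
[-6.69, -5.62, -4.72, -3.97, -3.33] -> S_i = -6.69*0.84^i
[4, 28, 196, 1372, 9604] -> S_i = 4*7^i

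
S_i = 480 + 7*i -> [480, 487, 494, 501, 508]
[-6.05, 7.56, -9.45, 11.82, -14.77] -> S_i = -6.05*(-1.25)^i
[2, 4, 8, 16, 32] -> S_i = 2*2^i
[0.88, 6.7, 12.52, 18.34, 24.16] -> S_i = 0.88 + 5.82*i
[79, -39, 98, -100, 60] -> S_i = Random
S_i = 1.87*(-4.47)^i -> [1.87, -8.36, 37.36, -167.02, 746.57]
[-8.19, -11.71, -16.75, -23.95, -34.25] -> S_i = -8.19*1.43^i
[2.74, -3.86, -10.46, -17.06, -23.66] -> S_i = 2.74 + -6.60*i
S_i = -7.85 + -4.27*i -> [-7.85, -12.12, -16.39, -20.66, -24.93]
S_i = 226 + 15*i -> [226, 241, 256, 271, 286]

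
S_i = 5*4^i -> [5, 20, 80, 320, 1280]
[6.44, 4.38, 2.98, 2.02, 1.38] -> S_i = 6.44*0.68^i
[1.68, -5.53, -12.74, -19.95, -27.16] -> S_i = 1.68 + -7.21*i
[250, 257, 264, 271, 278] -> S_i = 250 + 7*i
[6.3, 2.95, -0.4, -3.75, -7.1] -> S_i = 6.30 + -3.35*i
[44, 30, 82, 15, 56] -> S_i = Random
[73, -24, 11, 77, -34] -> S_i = Random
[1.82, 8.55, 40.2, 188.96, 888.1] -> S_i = 1.82*4.70^i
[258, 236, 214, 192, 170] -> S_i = 258 + -22*i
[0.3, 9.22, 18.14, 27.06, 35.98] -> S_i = 0.30 + 8.92*i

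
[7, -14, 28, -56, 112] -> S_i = 7*-2^i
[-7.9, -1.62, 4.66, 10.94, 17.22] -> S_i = -7.90 + 6.28*i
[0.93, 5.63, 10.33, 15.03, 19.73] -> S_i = 0.93 + 4.70*i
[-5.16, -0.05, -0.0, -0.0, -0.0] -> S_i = -5.16*0.01^i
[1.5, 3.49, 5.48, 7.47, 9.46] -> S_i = 1.50 + 1.99*i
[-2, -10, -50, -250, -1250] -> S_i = -2*5^i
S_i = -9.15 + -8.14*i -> [-9.15, -17.29, -25.43, -33.57, -41.71]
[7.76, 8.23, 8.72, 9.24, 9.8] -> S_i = 7.76*1.06^i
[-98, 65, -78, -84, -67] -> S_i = Random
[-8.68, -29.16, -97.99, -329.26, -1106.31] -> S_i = -8.68*3.36^i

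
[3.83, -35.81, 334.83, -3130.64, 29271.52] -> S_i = 3.83*(-9.35)^i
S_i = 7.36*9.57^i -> [7.36, 70.44, 674.06, 6450.8, 61734.16]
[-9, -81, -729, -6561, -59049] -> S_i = -9*9^i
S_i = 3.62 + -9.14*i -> [3.62, -5.52, -14.66, -23.8, -32.94]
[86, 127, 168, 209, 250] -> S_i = 86 + 41*i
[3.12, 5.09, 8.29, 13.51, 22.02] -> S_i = 3.12*1.63^i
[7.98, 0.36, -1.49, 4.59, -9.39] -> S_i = Random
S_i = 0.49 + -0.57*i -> [0.49, -0.08, -0.65, -1.22, -1.79]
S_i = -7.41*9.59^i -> [-7.41, -71.06, -681.48, -6535.43, -62674.75]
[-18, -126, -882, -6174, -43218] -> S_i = -18*7^i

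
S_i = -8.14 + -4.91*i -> [-8.14, -13.05, -17.96, -22.87, -27.78]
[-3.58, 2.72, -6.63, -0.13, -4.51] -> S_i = Random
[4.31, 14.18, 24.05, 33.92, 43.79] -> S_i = 4.31 + 9.87*i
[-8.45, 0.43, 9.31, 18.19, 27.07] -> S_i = -8.45 + 8.88*i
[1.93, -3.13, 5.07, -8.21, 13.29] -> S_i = 1.93*(-1.62)^i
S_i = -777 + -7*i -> [-777, -784, -791, -798, -805]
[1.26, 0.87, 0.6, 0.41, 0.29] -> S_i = 1.26*0.69^i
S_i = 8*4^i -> [8, 32, 128, 512, 2048]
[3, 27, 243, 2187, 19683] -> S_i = 3*9^i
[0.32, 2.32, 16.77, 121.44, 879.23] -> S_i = 0.32*7.24^i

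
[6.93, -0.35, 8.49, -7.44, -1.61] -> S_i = Random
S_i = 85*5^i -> [85, 425, 2125, 10625, 53125]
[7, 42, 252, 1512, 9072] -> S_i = 7*6^i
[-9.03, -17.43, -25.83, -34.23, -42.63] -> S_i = -9.03 + -8.40*i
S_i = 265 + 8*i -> [265, 273, 281, 289, 297]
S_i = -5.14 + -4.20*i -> [-5.14, -9.34, -13.54, -17.74, -21.94]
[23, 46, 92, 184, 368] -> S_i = 23*2^i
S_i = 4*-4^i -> [4, -16, 64, -256, 1024]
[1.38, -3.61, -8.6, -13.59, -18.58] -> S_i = 1.38 + -4.99*i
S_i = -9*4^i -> [-9, -36, -144, -576, -2304]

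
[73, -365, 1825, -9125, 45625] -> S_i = 73*-5^i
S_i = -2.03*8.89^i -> [-2.03, -18.05, -160.44, -1426.27, -12679.53]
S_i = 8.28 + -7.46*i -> [8.28, 0.82, -6.64, -14.1, -21.56]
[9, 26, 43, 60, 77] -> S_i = 9 + 17*i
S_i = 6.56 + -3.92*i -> [6.56, 2.64, -1.28, -5.2, -9.12]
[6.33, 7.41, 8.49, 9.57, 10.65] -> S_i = 6.33 + 1.08*i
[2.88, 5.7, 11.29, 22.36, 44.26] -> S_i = 2.88*1.98^i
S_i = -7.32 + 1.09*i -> [-7.32, -6.23, -5.14, -4.05, -2.96]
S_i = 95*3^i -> [95, 285, 855, 2565, 7695]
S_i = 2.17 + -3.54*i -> [2.17, -1.37, -4.91, -8.45, -11.99]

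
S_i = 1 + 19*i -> [1, 20, 39, 58, 77]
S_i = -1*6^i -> [-1, -6, -36, -216, -1296]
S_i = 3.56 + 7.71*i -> [3.56, 11.27, 18.98, 26.69, 34.4]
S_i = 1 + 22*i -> [1, 23, 45, 67, 89]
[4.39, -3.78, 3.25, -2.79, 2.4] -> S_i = 4.39*(-0.86)^i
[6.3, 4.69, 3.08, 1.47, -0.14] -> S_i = 6.30 + -1.61*i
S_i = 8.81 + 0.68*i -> [8.81, 9.49, 10.17, 10.85, 11.53]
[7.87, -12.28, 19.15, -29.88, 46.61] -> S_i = 7.87*(-1.56)^i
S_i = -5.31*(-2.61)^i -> [-5.31, 13.86, -36.17, 94.41, -246.41]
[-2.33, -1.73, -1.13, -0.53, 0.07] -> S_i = -2.33 + 0.60*i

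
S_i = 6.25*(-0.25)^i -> [6.25, -1.56, 0.39, -0.1, 0.02]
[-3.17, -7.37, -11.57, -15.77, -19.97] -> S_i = -3.17 + -4.20*i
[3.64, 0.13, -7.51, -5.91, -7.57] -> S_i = Random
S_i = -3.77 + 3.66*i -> [-3.77, -0.11, 3.55, 7.21, 10.87]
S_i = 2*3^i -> [2, 6, 18, 54, 162]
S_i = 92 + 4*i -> [92, 96, 100, 104, 108]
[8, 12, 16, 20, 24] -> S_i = 8 + 4*i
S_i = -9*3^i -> [-9, -27, -81, -243, -729]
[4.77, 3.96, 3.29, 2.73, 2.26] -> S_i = 4.77*0.83^i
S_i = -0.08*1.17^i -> [-0.08, -0.09, -0.11, -0.13, -0.15]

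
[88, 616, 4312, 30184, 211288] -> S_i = 88*7^i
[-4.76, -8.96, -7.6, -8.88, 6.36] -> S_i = Random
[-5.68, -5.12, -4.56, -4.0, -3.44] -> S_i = -5.68 + 0.56*i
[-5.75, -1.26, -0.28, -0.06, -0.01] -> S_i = -5.75*0.22^i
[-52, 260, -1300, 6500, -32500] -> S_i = -52*-5^i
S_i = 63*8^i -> [63, 504, 4032, 32256, 258048]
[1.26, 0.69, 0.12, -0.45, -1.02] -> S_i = 1.26 + -0.57*i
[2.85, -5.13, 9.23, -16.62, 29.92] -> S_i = 2.85*(-1.80)^i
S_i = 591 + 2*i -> [591, 593, 595, 597, 599]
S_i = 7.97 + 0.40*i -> [7.97, 8.37, 8.77, 9.17, 9.57]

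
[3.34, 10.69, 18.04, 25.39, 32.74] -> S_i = 3.34 + 7.35*i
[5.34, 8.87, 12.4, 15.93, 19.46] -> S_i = 5.34 + 3.53*i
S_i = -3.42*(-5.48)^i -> [-3.42, 18.74, -102.7, 562.82, -3084.24]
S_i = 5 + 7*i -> [5, 12, 19, 26, 33]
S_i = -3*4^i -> [-3, -12, -48, -192, -768]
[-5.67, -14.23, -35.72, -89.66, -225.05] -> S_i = -5.67*2.51^i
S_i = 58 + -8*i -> [58, 50, 42, 34, 26]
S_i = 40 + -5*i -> [40, 35, 30, 25, 20]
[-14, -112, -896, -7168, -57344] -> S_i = -14*8^i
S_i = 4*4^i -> [4, 16, 64, 256, 1024]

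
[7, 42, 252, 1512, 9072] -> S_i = 7*6^i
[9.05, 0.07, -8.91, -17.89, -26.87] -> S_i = 9.05 + -8.98*i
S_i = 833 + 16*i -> [833, 849, 865, 881, 897]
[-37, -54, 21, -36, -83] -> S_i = Random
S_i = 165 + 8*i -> [165, 173, 181, 189, 197]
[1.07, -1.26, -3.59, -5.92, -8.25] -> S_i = 1.07 + -2.33*i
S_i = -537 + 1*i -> [-537, -536, -535, -534, -533]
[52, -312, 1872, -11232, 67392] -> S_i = 52*-6^i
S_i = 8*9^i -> [8, 72, 648, 5832, 52488]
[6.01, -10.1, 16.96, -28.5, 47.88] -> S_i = 6.01*(-1.68)^i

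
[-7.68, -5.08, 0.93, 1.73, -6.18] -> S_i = Random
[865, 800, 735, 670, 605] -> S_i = 865 + -65*i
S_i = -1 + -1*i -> [-1, -2, -3, -4, -5]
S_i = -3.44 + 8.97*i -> [-3.44, 5.53, 14.5, 23.47, 32.44]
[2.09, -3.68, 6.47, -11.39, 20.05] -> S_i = 2.09*(-1.76)^i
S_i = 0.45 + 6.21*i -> [0.45, 6.66, 12.87, 19.08, 25.29]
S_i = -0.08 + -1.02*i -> [-0.08, -1.1, -2.12, -3.14, -4.16]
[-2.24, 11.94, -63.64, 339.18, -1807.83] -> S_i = -2.24*(-5.33)^i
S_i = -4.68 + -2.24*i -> [-4.68, -6.92, -9.16, -11.4, -13.64]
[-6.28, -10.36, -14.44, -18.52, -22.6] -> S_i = -6.28 + -4.08*i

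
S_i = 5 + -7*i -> [5, -2, -9, -16, -23]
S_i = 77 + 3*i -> [77, 80, 83, 86, 89]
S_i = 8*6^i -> [8, 48, 288, 1728, 10368]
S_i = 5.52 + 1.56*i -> [5.52, 7.08, 8.64, 10.2, 11.76]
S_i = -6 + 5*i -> [-6, -1, 4, 9, 14]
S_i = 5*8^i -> [5, 40, 320, 2560, 20480]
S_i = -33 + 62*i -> [-33, 29, 91, 153, 215]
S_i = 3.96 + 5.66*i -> [3.96, 9.62, 15.28, 20.94, 26.6]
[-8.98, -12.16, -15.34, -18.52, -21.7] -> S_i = -8.98 + -3.18*i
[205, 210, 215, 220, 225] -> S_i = 205 + 5*i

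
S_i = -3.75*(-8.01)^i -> [-3.75, 30.04, -240.6, 1927.21, -15436.94]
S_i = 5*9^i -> [5, 45, 405, 3645, 32805]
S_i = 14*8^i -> [14, 112, 896, 7168, 57344]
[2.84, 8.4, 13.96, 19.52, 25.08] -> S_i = 2.84 + 5.56*i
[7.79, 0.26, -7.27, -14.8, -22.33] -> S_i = 7.79 + -7.53*i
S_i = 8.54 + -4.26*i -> [8.54, 4.28, 0.02, -4.24, -8.5]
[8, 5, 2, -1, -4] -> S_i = 8 + -3*i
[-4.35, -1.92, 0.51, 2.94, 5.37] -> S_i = -4.35 + 2.43*i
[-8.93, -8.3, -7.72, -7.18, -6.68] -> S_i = -8.93*0.93^i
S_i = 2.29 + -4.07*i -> [2.29, -1.78, -5.85, -9.92, -13.99]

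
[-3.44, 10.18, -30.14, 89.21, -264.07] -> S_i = -3.44*(-2.96)^i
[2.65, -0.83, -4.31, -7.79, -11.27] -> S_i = 2.65 + -3.48*i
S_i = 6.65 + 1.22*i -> [6.65, 7.87, 9.09, 10.31, 11.53]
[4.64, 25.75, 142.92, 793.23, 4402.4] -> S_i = 4.64*5.55^i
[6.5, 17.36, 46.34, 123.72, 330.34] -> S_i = 6.50*2.67^i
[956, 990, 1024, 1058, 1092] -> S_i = 956 + 34*i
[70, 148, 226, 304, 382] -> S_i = 70 + 78*i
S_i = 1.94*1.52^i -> [1.94, 2.95, 4.48, 6.81, 10.36]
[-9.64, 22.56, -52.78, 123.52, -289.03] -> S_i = -9.64*(-2.34)^i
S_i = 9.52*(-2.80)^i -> [9.52, -26.66, 74.64, -208.98, 585.15]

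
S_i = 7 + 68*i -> [7, 75, 143, 211, 279]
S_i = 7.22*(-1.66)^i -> [7.22, -11.99, 19.9, -33.03, 54.82]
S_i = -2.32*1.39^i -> [-2.32, -3.22, -4.48, -6.23, -8.66]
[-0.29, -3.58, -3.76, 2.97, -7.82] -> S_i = Random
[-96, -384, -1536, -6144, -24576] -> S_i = -96*4^i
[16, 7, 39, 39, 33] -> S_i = Random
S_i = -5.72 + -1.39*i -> [-5.72, -7.11, -8.5, -9.89, -11.28]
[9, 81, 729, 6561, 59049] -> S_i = 9*9^i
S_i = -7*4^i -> [-7, -28, -112, -448, -1792]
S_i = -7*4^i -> [-7, -28, -112, -448, -1792]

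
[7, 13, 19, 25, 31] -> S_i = 7 + 6*i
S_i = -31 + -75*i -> [-31, -106, -181, -256, -331]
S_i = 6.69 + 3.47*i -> [6.69, 10.16, 13.63, 17.1, 20.57]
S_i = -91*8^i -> [-91, -728, -5824, -46592, -372736]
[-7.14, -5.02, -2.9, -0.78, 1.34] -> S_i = -7.14 + 2.12*i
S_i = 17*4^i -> [17, 68, 272, 1088, 4352]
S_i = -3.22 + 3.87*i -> [-3.22, 0.65, 4.52, 8.39, 12.26]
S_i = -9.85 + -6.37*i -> [-9.85, -16.22, -22.59, -28.96, -35.33]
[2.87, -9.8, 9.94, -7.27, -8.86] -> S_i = Random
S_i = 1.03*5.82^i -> [1.03, 5.99, 34.89, 203.05, 1181.76]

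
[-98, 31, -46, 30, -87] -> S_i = Random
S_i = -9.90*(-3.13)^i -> [-9.9, 30.99, -96.99, 303.58, -950.19]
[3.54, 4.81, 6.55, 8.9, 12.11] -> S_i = 3.54*1.36^i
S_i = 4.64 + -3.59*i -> [4.64, 1.05, -2.54, -6.13, -9.72]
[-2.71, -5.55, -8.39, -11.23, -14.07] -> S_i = -2.71 + -2.84*i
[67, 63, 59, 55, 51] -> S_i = 67 + -4*i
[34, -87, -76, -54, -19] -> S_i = Random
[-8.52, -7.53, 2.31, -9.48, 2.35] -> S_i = Random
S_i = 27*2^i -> [27, 54, 108, 216, 432]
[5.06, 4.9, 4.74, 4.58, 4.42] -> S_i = 5.06 + -0.16*i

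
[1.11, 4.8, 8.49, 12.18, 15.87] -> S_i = 1.11 + 3.69*i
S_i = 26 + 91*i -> [26, 117, 208, 299, 390]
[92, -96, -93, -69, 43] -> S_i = Random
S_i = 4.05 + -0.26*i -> [4.05, 3.79, 3.53, 3.27, 3.01]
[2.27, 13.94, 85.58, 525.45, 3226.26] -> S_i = 2.27*6.14^i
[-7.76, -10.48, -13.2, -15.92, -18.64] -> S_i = -7.76 + -2.72*i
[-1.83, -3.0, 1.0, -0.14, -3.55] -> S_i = Random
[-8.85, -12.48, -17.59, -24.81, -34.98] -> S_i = -8.85*1.41^i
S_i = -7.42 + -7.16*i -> [-7.42, -14.58, -21.74, -28.9, -36.06]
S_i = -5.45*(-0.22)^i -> [-5.45, 1.2, -0.26, 0.06, -0.01]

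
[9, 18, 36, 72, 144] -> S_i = 9*2^i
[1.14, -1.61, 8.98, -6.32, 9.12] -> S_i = Random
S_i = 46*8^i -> [46, 368, 2944, 23552, 188416]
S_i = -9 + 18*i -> [-9, 9, 27, 45, 63]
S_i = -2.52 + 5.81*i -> [-2.52, 3.29, 9.1, 14.91, 20.72]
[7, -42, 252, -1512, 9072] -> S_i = 7*-6^i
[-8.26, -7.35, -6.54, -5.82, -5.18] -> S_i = -8.26*0.89^i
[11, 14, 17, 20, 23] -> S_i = 11 + 3*i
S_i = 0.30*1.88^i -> [0.3, 0.56, 1.06, 1.99, 3.75]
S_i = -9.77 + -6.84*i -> [-9.77, -16.61, -23.45, -30.29, -37.13]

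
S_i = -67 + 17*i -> [-67, -50, -33, -16, 1]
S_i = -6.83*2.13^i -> [-6.83, -14.55, -30.99, -66.0, -140.59]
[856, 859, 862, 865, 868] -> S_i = 856 + 3*i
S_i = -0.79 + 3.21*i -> [-0.79, 2.42, 5.63, 8.84, 12.05]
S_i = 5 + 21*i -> [5, 26, 47, 68, 89]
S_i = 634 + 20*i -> [634, 654, 674, 694, 714]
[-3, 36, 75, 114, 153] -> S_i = -3 + 39*i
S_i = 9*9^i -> [9, 81, 729, 6561, 59049]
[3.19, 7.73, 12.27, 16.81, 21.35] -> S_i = 3.19 + 4.54*i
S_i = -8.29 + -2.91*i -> [-8.29, -11.2, -14.11, -17.02, -19.93]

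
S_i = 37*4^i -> [37, 148, 592, 2368, 9472]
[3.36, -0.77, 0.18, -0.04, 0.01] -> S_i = 3.36*(-0.23)^i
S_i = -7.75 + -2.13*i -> [-7.75, -9.88, -12.01, -14.14, -16.27]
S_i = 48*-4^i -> [48, -192, 768, -3072, 12288]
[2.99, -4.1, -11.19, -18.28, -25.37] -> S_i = 2.99 + -7.09*i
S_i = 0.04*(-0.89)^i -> [0.04, -0.04, 0.03, -0.03, 0.03]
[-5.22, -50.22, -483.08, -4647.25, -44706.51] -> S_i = -5.22*9.62^i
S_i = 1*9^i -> [1, 9, 81, 729, 6561]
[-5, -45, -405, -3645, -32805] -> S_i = -5*9^i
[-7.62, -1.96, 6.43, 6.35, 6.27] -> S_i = Random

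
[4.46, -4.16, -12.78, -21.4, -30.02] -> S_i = 4.46 + -8.62*i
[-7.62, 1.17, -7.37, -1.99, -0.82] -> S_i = Random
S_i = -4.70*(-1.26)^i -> [-4.7, 5.92, -7.46, 9.4, -11.85]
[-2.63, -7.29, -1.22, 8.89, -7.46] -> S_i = Random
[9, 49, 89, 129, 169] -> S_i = 9 + 40*i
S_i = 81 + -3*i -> [81, 78, 75, 72, 69]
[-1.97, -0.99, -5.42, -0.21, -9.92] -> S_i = Random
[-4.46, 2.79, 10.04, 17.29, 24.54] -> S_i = -4.46 + 7.25*i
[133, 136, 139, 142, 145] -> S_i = 133 + 3*i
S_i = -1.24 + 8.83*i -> [-1.24, 7.59, 16.42, 25.25, 34.08]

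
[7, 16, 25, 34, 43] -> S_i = 7 + 9*i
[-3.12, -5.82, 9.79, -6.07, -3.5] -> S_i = Random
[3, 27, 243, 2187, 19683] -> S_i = 3*9^i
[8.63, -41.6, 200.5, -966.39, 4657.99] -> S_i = 8.63*(-4.82)^i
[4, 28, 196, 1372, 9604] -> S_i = 4*7^i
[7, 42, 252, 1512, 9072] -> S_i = 7*6^i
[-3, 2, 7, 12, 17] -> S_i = -3 + 5*i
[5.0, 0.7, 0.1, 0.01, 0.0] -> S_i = 5.00*0.14^i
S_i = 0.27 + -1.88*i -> [0.27, -1.61, -3.49, -5.37, -7.25]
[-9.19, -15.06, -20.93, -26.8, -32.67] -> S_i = -9.19 + -5.87*i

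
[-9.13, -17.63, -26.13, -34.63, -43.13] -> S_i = -9.13 + -8.50*i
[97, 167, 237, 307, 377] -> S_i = 97 + 70*i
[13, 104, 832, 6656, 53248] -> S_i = 13*8^i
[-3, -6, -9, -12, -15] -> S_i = -3 + -3*i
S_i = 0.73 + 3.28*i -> [0.73, 4.01, 7.29, 10.57, 13.85]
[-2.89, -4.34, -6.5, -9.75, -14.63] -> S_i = -2.89*1.50^i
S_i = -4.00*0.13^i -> [-4.0, -0.52, -0.07, -0.01, -0.0]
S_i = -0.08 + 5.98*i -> [-0.08, 5.9, 11.88, 17.86, 23.84]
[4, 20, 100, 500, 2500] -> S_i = 4*5^i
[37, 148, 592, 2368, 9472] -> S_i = 37*4^i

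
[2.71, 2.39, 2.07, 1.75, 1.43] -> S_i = 2.71 + -0.32*i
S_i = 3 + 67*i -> [3, 70, 137, 204, 271]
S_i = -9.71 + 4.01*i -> [-9.71, -5.7, -1.69, 2.32, 6.33]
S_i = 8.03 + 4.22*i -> [8.03, 12.25, 16.47, 20.69, 24.91]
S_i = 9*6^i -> [9, 54, 324, 1944, 11664]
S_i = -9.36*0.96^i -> [-9.36, -8.99, -8.63, -8.28, -7.95]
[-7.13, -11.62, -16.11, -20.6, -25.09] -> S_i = -7.13 + -4.49*i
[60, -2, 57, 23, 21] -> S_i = Random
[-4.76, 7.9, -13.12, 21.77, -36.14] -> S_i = -4.76*(-1.66)^i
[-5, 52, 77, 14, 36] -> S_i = Random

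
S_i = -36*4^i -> [-36, -144, -576, -2304, -9216]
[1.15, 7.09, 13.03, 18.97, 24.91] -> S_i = 1.15 + 5.94*i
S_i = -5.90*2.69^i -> [-5.9, -15.87, -42.69, -114.84, -308.93]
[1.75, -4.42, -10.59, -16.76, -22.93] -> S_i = 1.75 + -6.17*i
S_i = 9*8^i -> [9, 72, 576, 4608, 36864]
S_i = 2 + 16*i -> [2, 18, 34, 50, 66]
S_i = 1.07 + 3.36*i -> [1.07, 4.43, 7.79, 11.15, 14.51]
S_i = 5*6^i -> [5, 30, 180, 1080, 6480]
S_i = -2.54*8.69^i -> [-2.54, -22.07, -191.81, -1666.84, -14484.81]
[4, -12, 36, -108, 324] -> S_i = 4*-3^i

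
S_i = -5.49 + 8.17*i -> [-5.49, 2.68, 10.85, 19.02, 27.19]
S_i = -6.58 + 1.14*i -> [-6.58, -5.44, -4.3, -3.16, -2.02]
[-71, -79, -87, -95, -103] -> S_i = -71 + -8*i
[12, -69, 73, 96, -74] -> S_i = Random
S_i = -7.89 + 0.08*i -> [-7.89, -7.81, -7.73, -7.65, -7.57]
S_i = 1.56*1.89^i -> [1.56, 2.95, 5.57, 10.53, 19.91]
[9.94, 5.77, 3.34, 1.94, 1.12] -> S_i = 9.94*0.58^i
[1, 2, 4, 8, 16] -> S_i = 1*2^i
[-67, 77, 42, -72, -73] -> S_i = Random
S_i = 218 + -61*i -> [218, 157, 96, 35, -26]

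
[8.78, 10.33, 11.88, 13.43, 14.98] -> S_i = 8.78 + 1.55*i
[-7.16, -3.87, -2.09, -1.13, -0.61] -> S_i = -7.16*0.54^i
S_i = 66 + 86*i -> [66, 152, 238, 324, 410]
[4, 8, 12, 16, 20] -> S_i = 4 + 4*i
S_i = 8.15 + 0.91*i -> [8.15, 9.06, 9.97, 10.88, 11.79]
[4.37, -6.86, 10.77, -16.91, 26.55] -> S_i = 4.37*(-1.57)^i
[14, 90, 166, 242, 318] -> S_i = 14 + 76*i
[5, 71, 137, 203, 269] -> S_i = 5 + 66*i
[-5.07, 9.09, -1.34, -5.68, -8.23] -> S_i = Random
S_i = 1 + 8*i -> [1, 9, 17, 25, 33]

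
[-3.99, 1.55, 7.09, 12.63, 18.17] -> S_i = -3.99 + 5.54*i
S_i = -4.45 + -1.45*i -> [-4.45, -5.9, -7.35, -8.8, -10.25]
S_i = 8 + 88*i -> [8, 96, 184, 272, 360]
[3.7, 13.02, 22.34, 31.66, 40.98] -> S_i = 3.70 + 9.32*i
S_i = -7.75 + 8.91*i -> [-7.75, 1.16, 10.07, 18.98, 27.89]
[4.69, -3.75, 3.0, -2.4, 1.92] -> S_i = 4.69*(-0.80)^i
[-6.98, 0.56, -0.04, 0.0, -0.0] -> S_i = -6.98*(-0.08)^i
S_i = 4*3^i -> [4, 12, 36, 108, 324]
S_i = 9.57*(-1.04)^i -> [9.57, -9.95, 10.35, -10.76, 11.2]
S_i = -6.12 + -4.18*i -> [-6.12, -10.3, -14.48, -18.66, -22.84]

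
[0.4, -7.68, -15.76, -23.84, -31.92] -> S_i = 0.40 + -8.08*i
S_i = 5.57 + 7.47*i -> [5.57, 13.04, 20.51, 27.98, 35.45]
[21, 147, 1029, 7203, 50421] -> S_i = 21*7^i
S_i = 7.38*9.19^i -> [7.38, 67.82, 623.29, 5728.0, 52640.31]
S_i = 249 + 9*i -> [249, 258, 267, 276, 285]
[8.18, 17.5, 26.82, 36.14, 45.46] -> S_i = 8.18 + 9.32*i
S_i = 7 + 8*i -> [7, 15, 23, 31, 39]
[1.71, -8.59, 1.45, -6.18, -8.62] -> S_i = Random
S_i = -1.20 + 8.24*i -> [-1.2, 7.04, 15.28, 23.52, 31.76]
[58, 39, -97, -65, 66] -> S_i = Random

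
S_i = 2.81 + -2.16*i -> [2.81, 0.65, -1.51, -3.67, -5.83]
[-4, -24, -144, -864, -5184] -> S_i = -4*6^i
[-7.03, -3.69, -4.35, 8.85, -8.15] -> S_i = Random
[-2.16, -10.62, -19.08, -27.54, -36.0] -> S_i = -2.16 + -8.46*i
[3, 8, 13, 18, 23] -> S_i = 3 + 5*i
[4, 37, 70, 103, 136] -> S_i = 4 + 33*i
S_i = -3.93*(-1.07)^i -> [-3.93, 4.21, -4.5, 4.81, -5.15]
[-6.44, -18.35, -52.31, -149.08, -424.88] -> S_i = -6.44*2.85^i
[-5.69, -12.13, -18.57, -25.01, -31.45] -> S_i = -5.69 + -6.44*i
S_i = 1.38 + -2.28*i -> [1.38, -0.9, -3.18, -5.46, -7.74]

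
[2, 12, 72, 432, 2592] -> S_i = 2*6^i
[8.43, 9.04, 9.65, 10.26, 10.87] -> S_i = 8.43 + 0.61*i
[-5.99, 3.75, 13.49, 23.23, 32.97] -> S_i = -5.99 + 9.74*i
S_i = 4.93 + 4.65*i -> [4.93, 9.58, 14.23, 18.88, 23.53]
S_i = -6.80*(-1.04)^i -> [-6.8, 7.07, -7.35, 7.65, -7.96]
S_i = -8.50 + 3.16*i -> [-8.5, -5.34, -2.18, 0.98, 4.14]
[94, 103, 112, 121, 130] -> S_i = 94 + 9*i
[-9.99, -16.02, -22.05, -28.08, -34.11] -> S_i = -9.99 + -6.03*i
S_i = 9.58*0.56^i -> [9.58, 5.36, 3.0, 1.68, 0.94]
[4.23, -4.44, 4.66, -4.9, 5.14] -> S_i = 4.23*(-1.05)^i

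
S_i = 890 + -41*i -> [890, 849, 808, 767, 726]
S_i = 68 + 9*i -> [68, 77, 86, 95, 104]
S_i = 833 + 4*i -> [833, 837, 841, 845, 849]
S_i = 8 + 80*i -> [8, 88, 168, 248, 328]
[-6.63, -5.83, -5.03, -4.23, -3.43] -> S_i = -6.63 + 0.80*i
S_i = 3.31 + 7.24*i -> [3.31, 10.55, 17.79, 25.03, 32.27]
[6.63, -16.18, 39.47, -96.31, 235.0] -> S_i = 6.63*(-2.44)^i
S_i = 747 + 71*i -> [747, 818, 889, 960, 1031]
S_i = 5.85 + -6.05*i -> [5.85, -0.2, -6.25, -12.3, -18.35]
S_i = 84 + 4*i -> [84, 88, 92, 96, 100]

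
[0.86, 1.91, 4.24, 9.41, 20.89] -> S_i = 0.86*2.22^i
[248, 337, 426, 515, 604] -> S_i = 248 + 89*i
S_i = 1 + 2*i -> [1, 3, 5, 7, 9]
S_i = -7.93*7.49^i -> [-7.93, -59.4, -444.87, -3332.1, -24957.46]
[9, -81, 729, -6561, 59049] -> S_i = 9*-9^i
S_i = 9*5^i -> [9, 45, 225, 1125, 5625]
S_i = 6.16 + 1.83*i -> [6.16, 7.99, 9.82, 11.65, 13.48]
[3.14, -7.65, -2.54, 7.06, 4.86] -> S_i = Random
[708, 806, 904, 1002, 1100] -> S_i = 708 + 98*i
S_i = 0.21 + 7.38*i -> [0.21, 7.59, 14.97, 22.35, 29.73]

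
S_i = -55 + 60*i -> [-55, 5, 65, 125, 185]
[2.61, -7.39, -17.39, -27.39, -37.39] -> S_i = 2.61 + -10.00*i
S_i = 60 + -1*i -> [60, 59, 58, 57, 56]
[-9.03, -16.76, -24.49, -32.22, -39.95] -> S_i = -9.03 + -7.73*i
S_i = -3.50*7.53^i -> [-3.5, -26.36, -198.45, -1494.35, -11252.47]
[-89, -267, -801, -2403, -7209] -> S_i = -89*3^i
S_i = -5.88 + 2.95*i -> [-5.88, -2.93, 0.02, 2.97, 5.92]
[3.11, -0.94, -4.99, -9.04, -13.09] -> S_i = 3.11 + -4.05*i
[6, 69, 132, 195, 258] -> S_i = 6 + 63*i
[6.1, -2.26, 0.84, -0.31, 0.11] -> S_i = 6.10*(-0.37)^i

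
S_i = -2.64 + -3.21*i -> [-2.64, -5.85, -9.06, -12.27, -15.48]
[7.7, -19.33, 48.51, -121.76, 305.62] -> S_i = 7.70*(-2.51)^i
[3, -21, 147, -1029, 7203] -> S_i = 3*-7^i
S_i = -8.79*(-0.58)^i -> [-8.79, 5.1, -2.96, 1.72, -0.99]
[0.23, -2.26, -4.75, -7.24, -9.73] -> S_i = 0.23 + -2.49*i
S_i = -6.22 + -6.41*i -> [-6.22, -12.63, -19.04, -25.45, -31.86]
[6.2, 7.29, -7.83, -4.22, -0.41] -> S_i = Random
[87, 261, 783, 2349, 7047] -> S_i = 87*3^i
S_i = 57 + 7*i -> [57, 64, 71, 78, 85]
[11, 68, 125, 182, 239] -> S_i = 11 + 57*i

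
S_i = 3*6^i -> [3, 18, 108, 648, 3888]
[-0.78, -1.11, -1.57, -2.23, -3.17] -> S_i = -0.78*1.42^i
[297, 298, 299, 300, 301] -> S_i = 297 + 1*i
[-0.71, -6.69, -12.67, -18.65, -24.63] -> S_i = -0.71 + -5.98*i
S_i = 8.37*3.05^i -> [8.37, 25.53, 77.86, 237.48, 724.31]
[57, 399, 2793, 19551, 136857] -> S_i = 57*7^i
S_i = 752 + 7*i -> [752, 759, 766, 773, 780]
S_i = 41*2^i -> [41, 82, 164, 328, 656]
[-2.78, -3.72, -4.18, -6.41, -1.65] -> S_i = Random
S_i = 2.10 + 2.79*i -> [2.1, 4.89, 7.68, 10.47, 13.26]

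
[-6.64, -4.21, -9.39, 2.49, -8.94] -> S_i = Random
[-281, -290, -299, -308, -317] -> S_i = -281 + -9*i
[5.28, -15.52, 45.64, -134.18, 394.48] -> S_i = 5.28*(-2.94)^i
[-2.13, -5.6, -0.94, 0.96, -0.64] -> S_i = Random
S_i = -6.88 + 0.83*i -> [-6.88, -6.05, -5.22, -4.39, -3.56]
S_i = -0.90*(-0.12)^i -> [-0.9, 0.11, -0.01, 0.0, -0.0]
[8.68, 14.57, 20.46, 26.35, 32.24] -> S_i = 8.68 + 5.89*i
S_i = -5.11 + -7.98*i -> [-5.11, -13.09, -21.07, -29.05, -37.03]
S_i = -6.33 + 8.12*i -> [-6.33, 1.79, 9.91, 18.03, 26.15]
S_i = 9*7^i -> [9, 63, 441, 3087, 21609]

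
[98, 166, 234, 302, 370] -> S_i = 98 + 68*i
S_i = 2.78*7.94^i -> [2.78, 22.07, 175.26, 1391.57, 11049.1]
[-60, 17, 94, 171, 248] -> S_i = -60 + 77*i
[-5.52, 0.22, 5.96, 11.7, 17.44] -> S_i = -5.52 + 5.74*i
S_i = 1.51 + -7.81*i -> [1.51, -6.3, -14.11, -21.92, -29.73]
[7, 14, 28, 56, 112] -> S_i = 7*2^i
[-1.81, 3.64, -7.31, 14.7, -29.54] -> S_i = -1.81*(-2.01)^i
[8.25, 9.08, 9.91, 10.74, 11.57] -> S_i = 8.25 + 0.83*i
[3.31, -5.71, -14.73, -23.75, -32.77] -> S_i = 3.31 + -9.02*i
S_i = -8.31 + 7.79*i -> [-8.31, -0.52, 7.27, 15.06, 22.85]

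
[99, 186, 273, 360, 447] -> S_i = 99 + 87*i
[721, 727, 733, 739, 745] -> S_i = 721 + 6*i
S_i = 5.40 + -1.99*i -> [5.4, 3.41, 1.42, -0.57, -2.56]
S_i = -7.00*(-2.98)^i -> [-7.0, 20.86, -62.16, 185.25, -552.03]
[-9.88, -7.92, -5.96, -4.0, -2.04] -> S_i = -9.88 + 1.96*i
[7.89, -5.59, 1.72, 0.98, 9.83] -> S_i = Random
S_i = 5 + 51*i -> [5, 56, 107, 158, 209]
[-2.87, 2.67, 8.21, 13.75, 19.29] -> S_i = -2.87 + 5.54*i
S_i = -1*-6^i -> [-1, 6, -36, 216, -1296]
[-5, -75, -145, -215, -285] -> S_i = -5 + -70*i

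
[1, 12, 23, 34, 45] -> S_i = 1 + 11*i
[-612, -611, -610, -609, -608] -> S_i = -612 + 1*i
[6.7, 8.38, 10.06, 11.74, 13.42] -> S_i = 6.70 + 1.68*i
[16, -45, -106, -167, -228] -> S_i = 16 + -61*i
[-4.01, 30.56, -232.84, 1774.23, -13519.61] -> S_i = -4.01*(-7.62)^i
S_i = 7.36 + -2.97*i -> [7.36, 4.39, 1.42, -1.55, -4.52]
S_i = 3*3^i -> [3, 9, 27, 81, 243]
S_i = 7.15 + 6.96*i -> [7.15, 14.11, 21.07, 28.03, 34.99]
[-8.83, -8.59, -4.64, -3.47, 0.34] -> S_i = Random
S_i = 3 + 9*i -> [3, 12, 21, 30, 39]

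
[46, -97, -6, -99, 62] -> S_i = Random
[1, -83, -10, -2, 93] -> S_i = Random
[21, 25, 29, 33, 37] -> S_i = 21 + 4*i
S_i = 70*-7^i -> [70, -490, 3430, -24010, 168070]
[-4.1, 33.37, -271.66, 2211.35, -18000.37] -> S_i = -4.10*(-8.14)^i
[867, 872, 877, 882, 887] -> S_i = 867 + 5*i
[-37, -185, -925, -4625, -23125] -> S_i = -37*5^i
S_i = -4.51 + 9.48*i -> [-4.51, 4.97, 14.45, 23.93, 33.41]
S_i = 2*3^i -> [2, 6, 18, 54, 162]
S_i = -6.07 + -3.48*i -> [-6.07, -9.55, -13.03, -16.51, -19.99]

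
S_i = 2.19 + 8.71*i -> [2.19, 10.9, 19.61, 28.32, 37.03]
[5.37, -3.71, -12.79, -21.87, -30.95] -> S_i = 5.37 + -9.08*i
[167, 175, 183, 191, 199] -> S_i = 167 + 8*i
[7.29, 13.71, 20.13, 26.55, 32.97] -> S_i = 7.29 + 6.42*i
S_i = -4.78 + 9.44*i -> [-4.78, 4.66, 14.1, 23.54, 32.98]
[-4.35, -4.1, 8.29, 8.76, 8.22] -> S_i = Random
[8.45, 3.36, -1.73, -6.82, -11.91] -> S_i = 8.45 + -5.09*i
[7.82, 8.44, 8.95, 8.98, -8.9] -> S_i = Random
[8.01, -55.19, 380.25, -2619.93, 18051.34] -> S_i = 8.01*(-6.89)^i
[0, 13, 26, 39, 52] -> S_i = 0 + 13*i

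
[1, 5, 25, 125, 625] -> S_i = 1*5^i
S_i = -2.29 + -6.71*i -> [-2.29, -9.0, -15.71, -22.42, -29.13]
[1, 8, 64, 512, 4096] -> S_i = 1*8^i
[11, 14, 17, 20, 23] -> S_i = 11 + 3*i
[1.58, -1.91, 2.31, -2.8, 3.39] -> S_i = 1.58*(-1.21)^i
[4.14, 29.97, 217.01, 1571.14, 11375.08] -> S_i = 4.14*7.24^i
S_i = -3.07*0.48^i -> [-3.07, -1.47, -0.71, -0.34, -0.16]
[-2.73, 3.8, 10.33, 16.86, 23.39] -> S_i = -2.73 + 6.53*i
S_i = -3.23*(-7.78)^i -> [-3.23, 25.13, -195.51, 1521.04, -11833.71]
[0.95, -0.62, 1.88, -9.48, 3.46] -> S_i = Random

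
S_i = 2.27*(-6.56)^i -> [2.27, -14.89, 97.69, -640.82, 4203.79]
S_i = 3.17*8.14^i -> [3.17, 25.8, 210.04, 1709.75, 13917.36]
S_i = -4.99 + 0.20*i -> [-4.99, -4.79, -4.59, -4.39, -4.19]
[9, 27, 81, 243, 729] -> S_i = 9*3^i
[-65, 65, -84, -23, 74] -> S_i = Random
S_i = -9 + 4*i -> [-9, -5, -1, 3, 7]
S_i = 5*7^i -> [5, 35, 245, 1715, 12005]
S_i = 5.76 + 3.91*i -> [5.76, 9.67, 13.58, 17.49, 21.4]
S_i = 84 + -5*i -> [84, 79, 74, 69, 64]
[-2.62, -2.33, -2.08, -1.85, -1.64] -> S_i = -2.62*0.89^i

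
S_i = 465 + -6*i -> [465, 459, 453, 447, 441]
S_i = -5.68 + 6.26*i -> [-5.68, 0.58, 6.84, 13.1, 19.36]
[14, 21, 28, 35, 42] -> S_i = 14 + 7*i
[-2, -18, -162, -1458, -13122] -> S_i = -2*9^i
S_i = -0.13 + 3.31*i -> [-0.13, 3.18, 6.49, 9.8, 13.11]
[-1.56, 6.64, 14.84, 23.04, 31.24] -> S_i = -1.56 + 8.20*i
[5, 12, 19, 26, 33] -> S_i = 5 + 7*i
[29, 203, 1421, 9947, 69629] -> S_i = 29*7^i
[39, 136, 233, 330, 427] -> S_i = 39 + 97*i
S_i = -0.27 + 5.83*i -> [-0.27, 5.56, 11.39, 17.22, 23.05]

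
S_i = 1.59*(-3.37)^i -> [1.59, -5.36, 18.06, -60.85, 205.08]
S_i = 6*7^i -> [6, 42, 294, 2058, 14406]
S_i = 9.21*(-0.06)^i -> [9.21, -0.55, 0.03, -0.0, 0.0]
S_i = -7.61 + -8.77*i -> [-7.61, -16.38, -25.15, -33.92, -42.69]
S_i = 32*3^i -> [32, 96, 288, 864, 2592]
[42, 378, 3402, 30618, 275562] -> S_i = 42*9^i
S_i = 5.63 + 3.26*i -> [5.63, 8.89, 12.15, 15.41, 18.67]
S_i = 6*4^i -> [6, 24, 96, 384, 1536]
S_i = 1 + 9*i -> [1, 10, 19, 28, 37]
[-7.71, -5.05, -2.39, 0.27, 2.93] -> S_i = -7.71 + 2.66*i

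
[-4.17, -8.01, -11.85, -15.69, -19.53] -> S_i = -4.17 + -3.84*i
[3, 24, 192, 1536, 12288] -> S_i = 3*8^i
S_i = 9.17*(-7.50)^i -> [9.17, -68.78, 515.81, -3868.59, 29014.45]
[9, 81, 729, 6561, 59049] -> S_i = 9*9^i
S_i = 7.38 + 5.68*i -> [7.38, 13.06, 18.74, 24.42, 30.1]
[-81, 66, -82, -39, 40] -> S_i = Random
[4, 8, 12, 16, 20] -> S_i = 4 + 4*i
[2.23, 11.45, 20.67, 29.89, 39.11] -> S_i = 2.23 + 9.22*i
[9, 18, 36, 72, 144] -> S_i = 9*2^i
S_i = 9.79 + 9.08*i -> [9.79, 18.87, 27.95, 37.03, 46.11]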